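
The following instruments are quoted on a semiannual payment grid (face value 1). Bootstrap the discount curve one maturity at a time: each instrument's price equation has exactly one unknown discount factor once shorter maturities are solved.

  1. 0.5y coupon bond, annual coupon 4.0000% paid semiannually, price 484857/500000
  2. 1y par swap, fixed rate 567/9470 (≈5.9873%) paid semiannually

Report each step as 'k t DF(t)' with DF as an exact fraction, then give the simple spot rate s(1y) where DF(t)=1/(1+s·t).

step 1 [0.5y] bond c/2=1/50: DF=(484857/500000 − 1/50·(0))/(1+1/50) = 9507/10000 ≈ 0.950700
step 2 [1y] swap r/2=567/18940: DF=(1 − 567/18940·(0.950700))/(1+567/18940) = 9433/10000 ≈ 0.943300

1 1/2 9507/10000
2 1 9433/10000
s(1y) = (1/(9433/10000) − 1)/(1) = 567/9433 ≈ 6.0108%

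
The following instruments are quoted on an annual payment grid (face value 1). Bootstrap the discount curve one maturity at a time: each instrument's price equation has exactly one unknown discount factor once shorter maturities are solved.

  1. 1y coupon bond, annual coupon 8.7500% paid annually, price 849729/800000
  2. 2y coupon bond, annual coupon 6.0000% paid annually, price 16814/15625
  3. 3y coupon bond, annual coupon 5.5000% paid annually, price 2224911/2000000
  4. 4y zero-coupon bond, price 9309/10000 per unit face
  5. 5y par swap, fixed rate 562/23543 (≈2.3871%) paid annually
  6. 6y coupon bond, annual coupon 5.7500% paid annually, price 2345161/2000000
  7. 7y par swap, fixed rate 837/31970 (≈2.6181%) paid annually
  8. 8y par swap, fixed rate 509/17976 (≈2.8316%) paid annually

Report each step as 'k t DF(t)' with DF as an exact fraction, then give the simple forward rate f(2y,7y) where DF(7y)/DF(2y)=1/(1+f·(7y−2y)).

1 1 9767/10000
2 2 9599/10000
3 3 1907/2000
4 4 9309/10000
5 5 2219/2500
6 6 533/625
7 7 4163/5000
8 8 1991/2500
f(2y,7y) = ((9599/10000)/(4163/5000) − 1)/(5) = 1273/41630 ≈ 3.0579%

step 1 [1y] bond c/1=7/80: DF=(849729/800000 − 7/80·(0))/(1+7/80) = 9767/10000 ≈ 0.976700
step 2 [2y] bond c/1=3/50: DF=(16814/15625 − 3/50·(0.976700))/(1+3/50) = 9599/10000 ≈ 0.959900
step 3 [3y] bond c/1=11/200: DF=(2224911/2000000 − 11/200·(0.976700+0.959900))/(1+11/200) = 1907/2000 ≈ 0.953500
step 4 [4y] zero: DF = P = 9309/10000 ≈ 0.930900
step 5 [5y] swap r/1=562/23543: DF=(1 − 562/23543·(0.976700+0.959900+0.953500+0.930900))/(1+562/23543) = 2219/2500 ≈ 0.887600
step 6 [6y] bond c/1=23/400: DF=(2345161/2000000 − 23/400·(0.976700+0.959900+0.953500+0.930900+0.887600))/(1+23/400) = 533/625 ≈ 0.852800
step 7 [7y] swap r/1=837/31970: DF=(1 − 837/31970·(0.976700+0.959900+0.953500+0.930900+0.887600+0.852800))/(1+837/31970) = 4163/5000 ≈ 0.832600
step 8 [8y] swap r/1=509/17976: DF=(1 − 509/17976·(0.976700+0.959900+0.953500+0.930900+0.887600+0.852800+0.832600))/(1+509/17976) = 1991/2500 ≈ 0.796400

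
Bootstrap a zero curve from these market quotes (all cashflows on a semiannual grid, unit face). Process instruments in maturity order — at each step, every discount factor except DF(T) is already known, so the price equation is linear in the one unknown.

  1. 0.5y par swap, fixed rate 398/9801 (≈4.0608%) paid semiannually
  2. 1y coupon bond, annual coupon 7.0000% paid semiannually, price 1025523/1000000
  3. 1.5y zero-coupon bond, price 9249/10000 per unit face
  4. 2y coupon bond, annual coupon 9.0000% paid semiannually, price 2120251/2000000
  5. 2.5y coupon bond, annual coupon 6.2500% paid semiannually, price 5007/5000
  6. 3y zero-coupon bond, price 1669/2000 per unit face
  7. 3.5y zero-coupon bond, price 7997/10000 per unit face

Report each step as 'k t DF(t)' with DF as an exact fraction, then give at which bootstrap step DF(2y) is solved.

step 1 [0.5y] swap r/2=199/9801: DF=(1 − 199/9801·(0))/(1+199/9801) = 9801/10000 ≈ 0.980100
step 2 [1y] bond c/2=7/200: DF=(1025523/1000000 − 7/200·(0.980100))/(1+7/200) = 9577/10000 ≈ 0.957700
step 3 [1.5y] zero: DF = P = 9249/10000 ≈ 0.924900
step 4 [2y] bond c/2=9/200: DF=(2120251/2000000 − 9/200·(0.980100+0.957700+0.924900))/(1+9/200) = 557/625 ≈ 0.891200
step 5 [2.5y] bond c/2=1/32: DF=(5007/5000 − 1/32·(0.980100+0.957700+0.924900+0.891200))/(1+1/32) = 8573/10000 ≈ 0.857300
step 6 [3y] zero: DF = P = 1669/2000 ≈ 0.834500
step 7 [3.5y] zero: DF = P = 7997/10000 ≈ 0.799700

1 1/2 9801/10000
2 1 9577/10000
3 3/2 9249/10000
4 2 557/625
5 5/2 8573/10000
6 3 1669/2000
7 7/2 7997/10000
DF(2y) is solved at step 4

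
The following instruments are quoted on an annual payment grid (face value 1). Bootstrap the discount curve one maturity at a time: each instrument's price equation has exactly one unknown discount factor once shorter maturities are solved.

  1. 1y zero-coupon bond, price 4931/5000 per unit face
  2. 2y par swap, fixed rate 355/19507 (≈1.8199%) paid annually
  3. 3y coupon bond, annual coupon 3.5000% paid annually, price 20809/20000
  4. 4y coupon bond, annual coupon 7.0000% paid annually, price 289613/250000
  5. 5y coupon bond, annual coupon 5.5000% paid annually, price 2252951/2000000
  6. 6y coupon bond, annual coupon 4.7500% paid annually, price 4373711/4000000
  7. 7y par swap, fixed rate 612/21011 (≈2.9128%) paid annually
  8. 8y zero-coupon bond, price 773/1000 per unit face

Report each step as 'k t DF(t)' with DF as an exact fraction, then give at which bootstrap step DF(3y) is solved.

step 1 [1y] zero: DF = P = 4931/5000 ≈ 0.986200
step 2 [2y] swap r/1=355/19507: DF=(1 − 355/19507·(0.986200))/(1+355/19507) = 1929/2000 ≈ 0.964500
step 3 [3y] bond c/1=7/200: DF=(20809/20000 − 7/200·(0.986200+0.964500))/(1+7/200) = 9393/10000 ≈ 0.939300
step 4 [4y] bond c/1=7/100: DF=(289613/250000 − 7/100·(0.986200+0.964500+0.939300))/(1+7/100) = 1117/1250 ≈ 0.893600
step 5 [5y] bond c/1=11/200: DF=(2252951/2000000 − 11/200·(0.986200+0.964500+0.939300+0.893600))/(1+11/200) = 1741/2000 ≈ 0.870500
step 6 [6y] bond c/1=19/400: DF=(4373711/4000000 − 19/400·(0.986200+0.964500+0.939300+0.893600+0.870500))/(1+19/400) = 1041/1250 ≈ 0.832800
step 7 [7y] swap r/1=612/21011: DF=(1 − 612/21011·(0.986200+0.964500+0.939300+0.893600+0.870500+0.832800))/(1+612/21011) = 2041/2500 ≈ 0.816400
step 8 [8y] zero: DF = P = 773/1000 ≈ 0.773000

1 1 4931/5000
2 2 1929/2000
3 3 9393/10000
4 4 1117/1250
5 5 1741/2000
6 6 1041/1250
7 7 2041/2500
8 8 773/1000
DF(3y) is solved at step 3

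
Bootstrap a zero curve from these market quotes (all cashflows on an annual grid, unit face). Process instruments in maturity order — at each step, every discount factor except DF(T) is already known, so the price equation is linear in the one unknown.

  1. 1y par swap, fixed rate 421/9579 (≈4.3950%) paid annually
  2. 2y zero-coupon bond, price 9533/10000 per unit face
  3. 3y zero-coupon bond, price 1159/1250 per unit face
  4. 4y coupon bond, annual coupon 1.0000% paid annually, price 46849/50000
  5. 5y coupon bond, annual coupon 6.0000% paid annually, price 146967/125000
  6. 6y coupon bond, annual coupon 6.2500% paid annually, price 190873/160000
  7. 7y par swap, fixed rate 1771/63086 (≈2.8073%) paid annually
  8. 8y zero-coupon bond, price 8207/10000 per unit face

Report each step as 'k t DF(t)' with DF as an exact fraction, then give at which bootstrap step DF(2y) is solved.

1 1 9579/10000
2 2 9533/10000
3 3 1159/1250
4 4 2249/2500
5 5 561/625
6 6 8501/10000
7 7 8229/10000
8 8 8207/10000
DF(2y) is solved at step 2

step 1 [1y] swap r/1=421/9579: DF=(1 − 421/9579·(0))/(1+421/9579) = 9579/10000 ≈ 0.957900
step 2 [2y] zero: DF = P = 9533/10000 ≈ 0.953300
step 3 [3y] zero: DF = P = 1159/1250 ≈ 0.927200
step 4 [4y] bond c/1=1/100: DF=(46849/50000 − 1/100·(0.957900+0.953300+0.927200))/(1+1/100) = 2249/2500 ≈ 0.899600
step 5 [5y] bond c/1=3/50: DF=(146967/125000 − 3/50·(0.957900+0.953300+0.927200+0.899600))/(1+3/50) = 561/625 ≈ 0.897600
step 6 [6y] bond c/1=1/16: DF=(190873/160000 − 1/16·(0.957900+0.953300+0.927200+0.899600+0.897600))/(1+1/16) = 8501/10000 ≈ 0.850100
step 7 [7y] swap r/1=1771/63086: DF=(1 − 1771/63086·(0.957900+0.953300+0.927200+0.899600+0.897600+0.850100))/(1+1771/63086) = 8229/10000 ≈ 0.822900
step 8 [8y] zero: DF = P = 8207/10000 ≈ 0.820700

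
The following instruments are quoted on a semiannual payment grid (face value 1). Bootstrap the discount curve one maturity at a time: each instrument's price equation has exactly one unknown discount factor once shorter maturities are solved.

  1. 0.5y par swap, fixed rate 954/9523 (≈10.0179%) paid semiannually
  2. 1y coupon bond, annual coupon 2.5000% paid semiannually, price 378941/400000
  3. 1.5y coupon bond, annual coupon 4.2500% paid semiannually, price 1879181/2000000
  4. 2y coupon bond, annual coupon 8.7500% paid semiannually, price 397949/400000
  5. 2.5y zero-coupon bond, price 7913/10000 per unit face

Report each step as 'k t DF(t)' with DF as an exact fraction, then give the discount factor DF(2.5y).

1 1/2 9523/10000
2 1 9239/10000
3 3/2 881/1000
4 2 1047/1250
5 5/2 7913/10000
DF(2.5y) = 7913/10000 ≈ 0.791300

step 1 [0.5y] swap r/2=477/9523: DF=(1 − 477/9523·(0))/(1+477/9523) = 9523/10000 ≈ 0.952300
step 2 [1y] bond c/2=1/80: DF=(378941/400000 − 1/80·(0.952300))/(1+1/80) = 9239/10000 ≈ 0.923900
step 3 [1.5y] bond c/2=17/800: DF=(1879181/2000000 − 17/800·(0.952300+0.923900))/(1+17/800) = 881/1000 ≈ 0.881000
step 4 [2y] bond c/2=7/160: DF=(397949/400000 − 7/160·(0.952300+0.923900+0.881000))/(1+7/160) = 1047/1250 ≈ 0.837600
step 5 [2.5y] zero: DF = P = 7913/10000 ≈ 0.791300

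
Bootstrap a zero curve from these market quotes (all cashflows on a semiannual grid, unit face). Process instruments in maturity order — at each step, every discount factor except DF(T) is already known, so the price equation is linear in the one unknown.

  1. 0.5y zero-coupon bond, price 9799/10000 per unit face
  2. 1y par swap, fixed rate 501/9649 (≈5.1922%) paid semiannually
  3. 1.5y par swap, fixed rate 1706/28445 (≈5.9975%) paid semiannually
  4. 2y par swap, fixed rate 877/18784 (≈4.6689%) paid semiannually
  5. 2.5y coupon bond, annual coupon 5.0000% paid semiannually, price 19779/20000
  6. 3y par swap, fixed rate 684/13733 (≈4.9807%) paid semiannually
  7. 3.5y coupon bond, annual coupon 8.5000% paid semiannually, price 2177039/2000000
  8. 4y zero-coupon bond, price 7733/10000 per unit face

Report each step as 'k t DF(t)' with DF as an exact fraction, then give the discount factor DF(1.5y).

1 1/2 9799/10000
2 1 9499/10000
3 3/2 9147/10000
4 2 9123/10000
5 5/2 2183/2500
6 3 1079/1250
7 7/2 4101/5000
8 4 7733/10000
DF(1.5y) = 9147/10000 ≈ 0.914700

step 1 [0.5y] zero: DF = P = 9799/10000 ≈ 0.979900
step 2 [1y] swap r/2=501/19298: DF=(1 − 501/19298·(0.979900))/(1+501/19298) = 9499/10000 ≈ 0.949900
step 3 [1.5y] swap r/2=853/28445: DF=(1 − 853/28445·(0.979900+0.949900))/(1+853/28445) = 9147/10000 ≈ 0.914700
step 4 [2y] swap r/2=877/37568: DF=(1 − 877/37568·(0.979900+0.949900+0.914700))/(1+877/37568) = 9123/10000 ≈ 0.912300
step 5 [2.5y] bond c/2=1/40: DF=(19779/20000 − 1/40·(0.979900+0.949900+0.914700+0.912300))/(1+1/40) = 2183/2500 ≈ 0.873200
step 6 [3y] swap r/2=342/13733: DF=(1 − 342/13733·(0.979900+0.949900+0.914700+0.912300+0.873200))/(1+342/13733) = 1079/1250 ≈ 0.863200
step 7 [3.5y] bond c/2=17/400: DF=(2177039/2000000 − 17/400·(0.979900+0.949900+0.914700+0.912300+0.873200+0.863200))/(1+17/400) = 4101/5000 ≈ 0.820200
step 8 [4y] zero: DF = P = 7733/10000 ≈ 0.773300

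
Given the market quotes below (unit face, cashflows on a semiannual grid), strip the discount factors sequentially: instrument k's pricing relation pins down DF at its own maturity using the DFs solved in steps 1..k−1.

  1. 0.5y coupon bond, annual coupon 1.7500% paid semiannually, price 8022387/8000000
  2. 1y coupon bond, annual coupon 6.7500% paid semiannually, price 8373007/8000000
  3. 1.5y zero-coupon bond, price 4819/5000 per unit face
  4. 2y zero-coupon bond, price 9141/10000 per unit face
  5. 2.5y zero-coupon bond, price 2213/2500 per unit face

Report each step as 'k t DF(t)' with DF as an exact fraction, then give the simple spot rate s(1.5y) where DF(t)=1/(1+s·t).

step 1 [0.5y] bond c/2=7/800: DF=(8022387/8000000 − 7/800·(0))/(1+7/800) = 9941/10000 ≈ 0.994100
step 2 [1y] bond c/2=27/800: DF=(8373007/8000000 − 27/800·(0.994100))/(1+27/800) = 49/50 ≈ 0.980000
step 3 [1.5y] zero: DF = P = 4819/5000 ≈ 0.963800
step 4 [2y] zero: DF = P = 9141/10000 ≈ 0.914100
step 5 [2.5y] zero: DF = P = 2213/2500 ≈ 0.885200

1 1/2 9941/10000
2 1 49/50
3 3/2 4819/5000
4 2 9141/10000
5 5/2 2213/2500
s(1.5y) = (1/(4819/5000) − 1)/(3/2) = 362/14457 ≈ 2.5040%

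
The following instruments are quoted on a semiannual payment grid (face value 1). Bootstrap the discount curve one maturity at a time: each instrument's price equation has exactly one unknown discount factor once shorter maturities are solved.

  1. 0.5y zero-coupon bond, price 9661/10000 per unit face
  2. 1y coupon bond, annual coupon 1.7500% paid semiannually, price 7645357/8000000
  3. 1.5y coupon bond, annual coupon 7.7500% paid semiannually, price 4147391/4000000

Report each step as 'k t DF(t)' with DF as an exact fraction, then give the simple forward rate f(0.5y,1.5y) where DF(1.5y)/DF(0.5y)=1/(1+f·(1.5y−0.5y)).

1 1/2 9661/10000
2 1 939/1000
3 3/2 9271/10000
f(0.5y,1.5y) = ((9661/10000)/(9271/10000) − 1)/(1) = 390/9271 ≈ 4.2067%

step 1 [0.5y] zero: DF = P = 9661/10000 ≈ 0.966100
step 2 [1y] bond c/2=7/800: DF=(7645357/8000000 − 7/800·(0.966100))/(1+7/800) = 939/1000 ≈ 0.939000
step 3 [1.5y] bond c/2=31/800: DF=(4147391/4000000 − 31/800·(0.966100+0.939000))/(1+31/800) = 9271/10000 ≈ 0.927100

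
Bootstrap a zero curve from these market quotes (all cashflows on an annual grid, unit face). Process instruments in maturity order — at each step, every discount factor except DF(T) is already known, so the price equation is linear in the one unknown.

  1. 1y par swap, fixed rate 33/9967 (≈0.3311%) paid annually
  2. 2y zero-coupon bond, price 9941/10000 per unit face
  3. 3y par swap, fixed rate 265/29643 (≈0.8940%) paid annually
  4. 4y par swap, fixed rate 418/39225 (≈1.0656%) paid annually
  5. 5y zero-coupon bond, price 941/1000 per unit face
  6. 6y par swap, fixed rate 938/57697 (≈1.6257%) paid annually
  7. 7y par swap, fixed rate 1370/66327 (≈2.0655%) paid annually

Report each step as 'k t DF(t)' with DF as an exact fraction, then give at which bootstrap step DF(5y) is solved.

1 1 9967/10000
2 2 9941/10000
3 3 1947/2000
4 4 4791/5000
5 5 941/1000
6 6 4531/5000
7 7 863/1000
DF(5y) is solved at step 5

step 1 [1y] swap r/1=33/9967: DF=(1 − 33/9967·(0))/(1+33/9967) = 9967/10000 ≈ 0.996700
step 2 [2y] zero: DF = P = 9941/10000 ≈ 0.994100
step 3 [3y] swap r/1=265/29643: DF=(1 − 265/29643·(0.996700+0.994100))/(1+265/29643) = 1947/2000 ≈ 0.973500
step 4 [4y] swap r/1=418/39225: DF=(1 − 418/39225·(0.996700+0.994100+0.973500))/(1+418/39225) = 4791/5000 ≈ 0.958200
step 5 [5y] zero: DF = P = 941/1000 ≈ 0.941000
step 6 [6y] swap r/1=938/57697: DF=(1 − 938/57697·(0.996700+0.994100+0.973500+0.958200+0.941000))/(1+938/57697) = 4531/5000 ≈ 0.906200
step 7 [7y] swap r/1=1370/66327: DF=(1 − 1370/66327·(0.996700+0.994100+0.973500+0.958200+0.941000+0.906200))/(1+1370/66327) = 863/1000 ≈ 0.863000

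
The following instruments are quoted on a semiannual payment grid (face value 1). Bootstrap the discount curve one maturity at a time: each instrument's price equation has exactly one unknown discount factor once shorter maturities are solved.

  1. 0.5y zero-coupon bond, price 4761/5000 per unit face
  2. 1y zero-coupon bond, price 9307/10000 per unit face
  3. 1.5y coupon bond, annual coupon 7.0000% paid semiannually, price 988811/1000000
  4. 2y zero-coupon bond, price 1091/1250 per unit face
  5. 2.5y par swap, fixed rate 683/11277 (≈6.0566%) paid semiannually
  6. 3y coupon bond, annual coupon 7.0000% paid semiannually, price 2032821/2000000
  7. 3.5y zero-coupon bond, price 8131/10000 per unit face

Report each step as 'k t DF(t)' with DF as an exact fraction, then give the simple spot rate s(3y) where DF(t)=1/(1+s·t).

step 1 [0.5y] zero: DF = P = 4761/5000 ≈ 0.952200
step 2 [1y] zero: DF = P = 9307/10000 ≈ 0.930700
step 3 [1.5y] bond c/2=7/200: DF=(988811/1000000 − 7/200·(0.952200+0.930700))/(1+7/200) = 8917/10000 ≈ 0.891700
step 4 [2y] zero: DF = P = 1091/1250 ≈ 0.872800
step 5 [2.5y] swap r/2=683/22554: DF=(1 − 683/22554·(0.952200+0.930700+0.891700+0.872800))/(1+683/22554) = 4317/5000 ≈ 0.863400
step 6 [3y] bond c/2=7/200: DF=(2032821/2000000 − 7/200·(0.952200+0.930700+0.891700+0.872800+0.863400))/(1+7/200) = 1659/2000 ≈ 0.829500
step 7 [3.5y] zero: DF = P = 8131/10000 ≈ 0.813100

1 1/2 4761/5000
2 1 9307/10000
3 3/2 8917/10000
4 2 1091/1250
5 5/2 4317/5000
6 3 1659/2000
7 7/2 8131/10000
s(3y) = (1/(1659/2000) − 1)/(3) = 341/4977 ≈ 6.8515%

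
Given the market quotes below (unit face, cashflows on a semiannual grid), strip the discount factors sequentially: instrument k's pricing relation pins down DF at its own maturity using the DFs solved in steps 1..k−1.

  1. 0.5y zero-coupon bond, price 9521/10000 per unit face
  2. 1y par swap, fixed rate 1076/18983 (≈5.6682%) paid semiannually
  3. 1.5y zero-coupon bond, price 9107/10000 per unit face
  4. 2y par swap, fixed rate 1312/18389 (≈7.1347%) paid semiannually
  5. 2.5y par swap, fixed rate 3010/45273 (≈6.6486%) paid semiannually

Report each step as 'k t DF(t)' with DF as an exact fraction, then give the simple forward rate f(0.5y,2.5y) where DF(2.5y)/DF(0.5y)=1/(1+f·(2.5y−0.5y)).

1 1/2 9521/10000
2 1 4731/5000
3 3/2 9107/10000
4 2 543/625
5 5/2 1699/2000
f(0.5y,2.5y) = ((9521/10000)/(1699/2000) − 1)/(2) = 513/8495 ≈ 6.0388%

step 1 [0.5y] zero: DF = P = 9521/10000 ≈ 0.952100
step 2 [1y] swap r/2=538/18983: DF=(1 − 538/18983·(0.952100))/(1+538/18983) = 4731/5000 ≈ 0.946200
step 3 [1.5y] zero: DF = P = 9107/10000 ≈ 0.910700
step 4 [2y] swap r/2=656/18389: DF=(1 − 656/18389·(0.952100+0.946200+0.910700))/(1+656/18389) = 543/625 ≈ 0.868800
step 5 [2.5y] swap r/2=1505/45273: DF=(1 − 1505/45273·(0.952100+0.946200+0.910700+0.868800))/(1+1505/45273) = 1699/2000 ≈ 0.849500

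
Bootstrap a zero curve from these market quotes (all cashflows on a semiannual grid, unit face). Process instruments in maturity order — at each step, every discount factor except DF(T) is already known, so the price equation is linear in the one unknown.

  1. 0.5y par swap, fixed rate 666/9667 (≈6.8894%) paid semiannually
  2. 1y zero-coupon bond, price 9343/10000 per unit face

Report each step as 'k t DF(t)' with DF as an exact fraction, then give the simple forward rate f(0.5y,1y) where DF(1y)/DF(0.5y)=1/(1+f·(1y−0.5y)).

step 1 [0.5y] swap r/2=333/9667: DF=(1 − 333/9667·(0))/(1+333/9667) = 9667/10000 ≈ 0.966700
step 2 [1y] zero: DF = P = 9343/10000 ≈ 0.934300

1 1/2 9667/10000
2 1 9343/10000
f(0.5y,1y) = ((9667/10000)/(9343/10000) − 1)/(1/2) = 648/9343 ≈ 6.9357%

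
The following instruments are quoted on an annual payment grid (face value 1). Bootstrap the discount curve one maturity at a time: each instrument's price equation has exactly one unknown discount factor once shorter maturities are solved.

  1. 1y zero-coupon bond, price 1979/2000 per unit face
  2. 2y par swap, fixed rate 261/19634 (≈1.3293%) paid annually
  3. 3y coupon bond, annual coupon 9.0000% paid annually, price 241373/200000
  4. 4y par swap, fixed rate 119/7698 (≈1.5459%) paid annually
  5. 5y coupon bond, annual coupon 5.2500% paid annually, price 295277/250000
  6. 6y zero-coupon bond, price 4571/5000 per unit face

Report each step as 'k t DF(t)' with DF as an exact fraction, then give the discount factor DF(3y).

step 1 [1y] zero: DF = P = 1979/2000 ≈ 0.989500
step 2 [2y] swap r/1=261/19634: DF=(1 − 261/19634·(0.989500))/(1+261/19634) = 9739/10000 ≈ 0.973900
step 3 [3y] bond c/1=9/100: DF=(241373/200000 − 9/100·(0.989500+0.973900))/(1+9/100) = 9451/10000 ≈ 0.945100
step 4 [4y] swap r/1=119/7698: DF=(1 − 119/7698·(0.989500+0.973900+0.945100))/(1+119/7698) = 1881/2000 ≈ 0.940500
step 5 [5y] bond c/1=21/400: DF=(295277/250000 − 21/400·(0.989500+0.973900+0.945100+0.940500))/(1+21/400) = 4651/5000 ≈ 0.930200
step 6 [6y] zero: DF = P = 4571/5000 ≈ 0.914200

1 1 1979/2000
2 2 9739/10000
3 3 9451/10000
4 4 1881/2000
5 5 4651/5000
6 6 4571/5000
DF(3y) = 9451/10000 ≈ 0.945100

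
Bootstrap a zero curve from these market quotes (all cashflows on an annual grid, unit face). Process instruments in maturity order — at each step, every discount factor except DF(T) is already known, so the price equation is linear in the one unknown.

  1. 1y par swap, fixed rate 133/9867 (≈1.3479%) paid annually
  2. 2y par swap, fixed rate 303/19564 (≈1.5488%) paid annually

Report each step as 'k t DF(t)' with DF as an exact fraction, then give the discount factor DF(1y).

step 1 [1y] swap r/1=133/9867: DF=(1 − 133/9867·(0))/(1+133/9867) = 9867/10000 ≈ 0.986700
step 2 [2y] swap r/1=303/19564: DF=(1 − 303/19564·(0.986700))/(1+303/19564) = 9697/10000 ≈ 0.969700

1 1 9867/10000
2 2 9697/10000
DF(1y) = 9867/10000 ≈ 0.986700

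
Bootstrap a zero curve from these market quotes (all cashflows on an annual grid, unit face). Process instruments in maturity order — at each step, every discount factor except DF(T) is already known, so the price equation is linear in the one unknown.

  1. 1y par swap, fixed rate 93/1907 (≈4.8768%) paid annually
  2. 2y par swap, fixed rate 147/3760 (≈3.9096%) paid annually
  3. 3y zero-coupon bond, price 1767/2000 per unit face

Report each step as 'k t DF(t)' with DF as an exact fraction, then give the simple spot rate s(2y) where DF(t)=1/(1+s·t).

1 1 1907/2000
2 2 1853/2000
3 3 1767/2000
s(2y) = (1/(1853/2000) − 1)/(2) = 147/3706 ≈ 3.9665%

step 1 [1y] swap r/1=93/1907: DF=(1 − 93/1907·(0))/(1+93/1907) = 1907/2000 ≈ 0.953500
step 2 [2y] swap r/1=147/3760: DF=(1 − 147/3760·(0.953500))/(1+147/3760) = 1853/2000 ≈ 0.926500
step 3 [3y] zero: DF = P = 1767/2000 ≈ 0.883500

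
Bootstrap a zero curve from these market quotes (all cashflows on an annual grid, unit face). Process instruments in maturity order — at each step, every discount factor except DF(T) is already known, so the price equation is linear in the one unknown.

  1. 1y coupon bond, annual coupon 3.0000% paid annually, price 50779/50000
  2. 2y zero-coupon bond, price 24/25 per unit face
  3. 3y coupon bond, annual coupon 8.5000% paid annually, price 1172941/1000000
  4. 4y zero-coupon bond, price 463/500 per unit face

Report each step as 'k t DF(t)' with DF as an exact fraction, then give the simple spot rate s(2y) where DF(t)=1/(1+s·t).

1 1 493/500
2 2 24/25
3 3 4643/5000
4 4 463/500
s(2y) = (1/(24/25) − 1)/(2) = 1/48 ≈ 2.0833%

step 1 [1y] bond c/1=3/100: DF=(50779/50000 − 3/100·(0))/(1+3/100) = 493/500 ≈ 0.986000
step 2 [2y] zero: DF = P = 24/25 ≈ 0.960000
step 3 [3y] bond c/1=17/200: DF=(1172941/1000000 − 17/200·(0.986000+0.960000))/(1+17/200) = 4643/5000 ≈ 0.928600
step 4 [4y] zero: DF = P = 463/500 ≈ 0.926000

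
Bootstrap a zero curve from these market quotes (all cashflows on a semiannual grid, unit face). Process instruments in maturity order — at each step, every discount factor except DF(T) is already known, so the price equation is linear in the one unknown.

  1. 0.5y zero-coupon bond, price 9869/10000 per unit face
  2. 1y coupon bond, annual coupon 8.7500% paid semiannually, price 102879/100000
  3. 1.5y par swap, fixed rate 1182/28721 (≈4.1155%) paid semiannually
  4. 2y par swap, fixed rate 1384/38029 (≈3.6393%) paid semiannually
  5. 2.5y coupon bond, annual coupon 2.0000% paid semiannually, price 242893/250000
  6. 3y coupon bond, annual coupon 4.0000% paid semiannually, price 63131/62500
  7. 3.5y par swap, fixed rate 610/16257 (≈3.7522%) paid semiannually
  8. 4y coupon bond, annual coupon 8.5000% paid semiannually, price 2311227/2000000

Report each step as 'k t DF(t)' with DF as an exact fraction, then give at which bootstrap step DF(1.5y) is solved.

1 1/2 9869/10000
2 1 9443/10000
3 3/2 9409/10000
4 2 2327/2500
5 5/2 9243/10000
6 3 561/625
7 7/2 439/500
8 4 4217/5000
DF(1.5y) is solved at step 3

step 1 [0.5y] zero: DF = P = 9869/10000 ≈ 0.986900
step 2 [1y] bond c/2=7/160: DF=(102879/100000 − 7/160·(0.986900))/(1+7/160) = 9443/10000 ≈ 0.944300
step 3 [1.5y] swap r/2=591/28721: DF=(1 − 591/28721·(0.986900+0.944300))/(1+591/28721) = 9409/10000 ≈ 0.940900
step 4 [2y] swap r/2=692/38029: DF=(1 − 692/38029·(0.986900+0.944300+0.940900))/(1+692/38029) = 2327/2500 ≈ 0.930800
step 5 [2.5y] bond c/2=1/100: DF=(242893/250000 − 1/100·(0.986900+0.944300+0.940900+0.930800))/(1+1/100) = 9243/10000 ≈ 0.924300
step 6 [3y] bond c/2=1/50: DF=(63131/62500 − 1/50·(0.986900+0.944300+0.940900+0.930800+0.924300))/(1+1/50) = 561/625 ≈ 0.897600
step 7 [3.5y] swap r/2=305/16257: DF=(1 − 305/16257·(0.986900+0.944300+0.940900+0.930800+0.924300+0.897600))/(1+305/16257) = 439/500 ≈ 0.878000
step 8 [4y] bond c/2=17/400: DF=(2311227/2000000 − 17/400·(0.986900+0.944300+0.940900+0.930800+0.924300+0.897600+0.878000))/(1+17/400) = 4217/5000 ≈ 0.843400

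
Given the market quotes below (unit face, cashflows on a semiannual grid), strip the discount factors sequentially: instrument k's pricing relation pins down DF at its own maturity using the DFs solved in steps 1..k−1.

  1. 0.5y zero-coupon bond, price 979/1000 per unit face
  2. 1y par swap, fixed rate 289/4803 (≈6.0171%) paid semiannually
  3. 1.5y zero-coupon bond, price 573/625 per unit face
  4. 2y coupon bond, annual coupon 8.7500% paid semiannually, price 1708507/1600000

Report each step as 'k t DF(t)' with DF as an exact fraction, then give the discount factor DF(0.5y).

step 1 [0.5y] zero: DF = P = 979/1000 ≈ 0.979000
step 2 [1y] swap r/2=289/9606: DF=(1 − 289/9606·(0.979000))/(1+289/9606) = 4711/5000 ≈ 0.942200
step 3 [1.5y] zero: DF = P = 573/625 ≈ 0.916800
step 4 [2y] bond c/2=7/160: DF=(1708507/1600000 − 7/160·(0.979000+0.942200+0.916800))/(1+7/160) = 9041/10000 ≈ 0.904100

1 1/2 979/1000
2 1 4711/5000
3 3/2 573/625
4 2 9041/10000
DF(0.5y) = 979/1000 ≈ 0.979000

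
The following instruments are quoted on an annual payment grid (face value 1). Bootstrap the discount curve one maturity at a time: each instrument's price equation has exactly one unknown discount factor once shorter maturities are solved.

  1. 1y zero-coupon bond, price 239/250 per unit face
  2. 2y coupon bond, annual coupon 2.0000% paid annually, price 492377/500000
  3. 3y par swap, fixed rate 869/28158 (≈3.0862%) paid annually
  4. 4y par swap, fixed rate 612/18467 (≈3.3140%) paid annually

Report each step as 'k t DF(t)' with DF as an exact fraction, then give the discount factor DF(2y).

1 1 239/250
2 2 9467/10000
3 3 9131/10000
4 4 1097/1250
DF(2y) = 9467/10000 ≈ 0.946700

step 1 [1y] zero: DF = P = 239/250 ≈ 0.956000
step 2 [2y] bond c/1=1/50: DF=(492377/500000 − 1/50·(0.956000))/(1+1/50) = 9467/10000 ≈ 0.946700
step 3 [3y] swap r/1=869/28158: DF=(1 − 869/28158·(0.956000+0.946700))/(1+869/28158) = 9131/10000 ≈ 0.913100
step 4 [4y] swap r/1=612/18467: DF=(1 − 612/18467·(0.956000+0.946700+0.913100))/(1+612/18467) = 1097/1250 ≈ 0.877600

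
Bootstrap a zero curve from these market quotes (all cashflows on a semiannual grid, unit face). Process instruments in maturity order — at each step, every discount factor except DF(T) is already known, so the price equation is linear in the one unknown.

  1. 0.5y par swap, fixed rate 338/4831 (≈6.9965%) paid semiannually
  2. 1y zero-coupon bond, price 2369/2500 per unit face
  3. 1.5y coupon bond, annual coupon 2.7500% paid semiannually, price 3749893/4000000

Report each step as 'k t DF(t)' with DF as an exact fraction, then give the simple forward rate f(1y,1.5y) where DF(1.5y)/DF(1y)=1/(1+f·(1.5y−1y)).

1 1/2 4831/5000
2 1 2369/2500
3 3/2 2247/2500
f(1y,1.5y) = ((2369/2500)/(2247/2500) − 1)/(1/2) = 244/2247 ≈ 10.8589%

step 1 [0.5y] swap r/2=169/4831: DF=(1 − 169/4831·(0))/(1+169/4831) = 4831/5000 ≈ 0.966200
step 2 [1y] zero: DF = P = 2369/2500 ≈ 0.947600
step 3 [1.5y] bond c/2=11/800: DF=(3749893/4000000 − 11/800·(0.966200+0.947600))/(1+11/800) = 2247/2500 ≈ 0.898800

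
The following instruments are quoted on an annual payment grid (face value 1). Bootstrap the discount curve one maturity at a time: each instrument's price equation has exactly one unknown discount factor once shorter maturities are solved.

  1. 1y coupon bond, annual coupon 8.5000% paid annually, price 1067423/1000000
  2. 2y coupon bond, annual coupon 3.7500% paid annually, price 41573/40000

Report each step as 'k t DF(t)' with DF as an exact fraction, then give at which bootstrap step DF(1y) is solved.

step 1 [1y] bond c/1=17/200: DF=(1067423/1000000 − 17/200·(0))/(1+17/200) = 4919/5000 ≈ 0.983800
step 2 [2y] bond c/1=3/80: DF=(41573/40000 − 3/80·(0.983800))/(1+3/80) = 4831/5000 ≈ 0.966200

1 1 4919/5000
2 2 4831/5000
DF(1y) is solved at step 1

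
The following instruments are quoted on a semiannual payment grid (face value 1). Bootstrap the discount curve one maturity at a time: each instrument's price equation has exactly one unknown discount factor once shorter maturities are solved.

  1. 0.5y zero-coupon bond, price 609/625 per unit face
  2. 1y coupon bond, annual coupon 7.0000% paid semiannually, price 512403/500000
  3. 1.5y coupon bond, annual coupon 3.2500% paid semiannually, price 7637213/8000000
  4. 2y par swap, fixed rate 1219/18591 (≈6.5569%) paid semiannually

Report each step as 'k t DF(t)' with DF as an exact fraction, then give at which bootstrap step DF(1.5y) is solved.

1 1/2 609/625
2 1 2393/2500
3 3/2 1817/2000
4 2 8781/10000
DF(1.5y) is solved at step 3

step 1 [0.5y] zero: DF = P = 609/625 ≈ 0.974400
step 2 [1y] bond c/2=7/200: DF=(512403/500000 − 7/200·(0.974400))/(1+7/200) = 2393/2500 ≈ 0.957200
step 3 [1.5y] bond c/2=13/800: DF=(7637213/8000000 − 13/800·(0.974400+0.957200))/(1+13/800) = 1817/2000 ≈ 0.908500
step 4 [2y] swap r/2=1219/37182: DF=(1 − 1219/37182·(0.974400+0.957200+0.908500))/(1+1219/37182) = 8781/10000 ≈ 0.878100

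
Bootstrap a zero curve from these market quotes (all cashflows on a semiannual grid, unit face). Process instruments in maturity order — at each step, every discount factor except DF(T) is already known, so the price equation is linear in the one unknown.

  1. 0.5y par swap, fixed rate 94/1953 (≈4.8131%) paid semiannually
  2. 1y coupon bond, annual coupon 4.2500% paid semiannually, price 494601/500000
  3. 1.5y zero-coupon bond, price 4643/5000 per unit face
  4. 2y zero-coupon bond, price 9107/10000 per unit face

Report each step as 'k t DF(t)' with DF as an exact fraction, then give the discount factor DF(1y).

1 1/2 1953/2000
2 1 9483/10000
3 3/2 4643/5000
4 2 9107/10000
DF(1y) = 9483/10000 ≈ 0.948300

step 1 [0.5y] swap r/2=47/1953: DF=(1 − 47/1953·(0))/(1+47/1953) = 1953/2000 ≈ 0.976500
step 2 [1y] bond c/2=17/800: DF=(494601/500000 − 17/800·(0.976500))/(1+17/800) = 9483/10000 ≈ 0.948300
step 3 [1.5y] zero: DF = P = 4643/5000 ≈ 0.928600
step 4 [2y] zero: DF = P = 9107/10000 ≈ 0.910700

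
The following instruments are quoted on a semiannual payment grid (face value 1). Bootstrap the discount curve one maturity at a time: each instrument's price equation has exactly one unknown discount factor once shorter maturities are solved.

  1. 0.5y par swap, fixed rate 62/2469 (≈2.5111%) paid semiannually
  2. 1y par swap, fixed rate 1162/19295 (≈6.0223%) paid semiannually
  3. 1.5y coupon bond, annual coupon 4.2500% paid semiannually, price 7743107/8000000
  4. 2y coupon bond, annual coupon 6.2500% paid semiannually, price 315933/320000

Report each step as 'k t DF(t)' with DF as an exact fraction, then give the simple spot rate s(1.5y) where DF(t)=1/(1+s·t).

1 1/2 2469/2500
2 1 9419/10000
3 3/2 2269/2500
4 2 4357/5000
s(1.5y) = (1/(2269/2500) − 1)/(3/2) = 154/2269 ≈ 6.7871%

step 1 [0.5y] swap r/2=31/2469: DF=(1 − 31/2469·(0))/(1+31/2469) = 2469/2500 ≈ 0.987600
step 2 [1y] swap r/2=581/19295: DF=(1 − 581/19295·(0.987600))/(1+581/19295) = 9419/10000 ≈ 0.941900
step 3 [1.5y] bond c/2=17/800: DF=(7743107/8000000 − 17/800·(0.987600+0.941900))/(1+17/800) = 2269/2500 ≈ 0.907600
step 4 [2y] bond c/2=1/32: DF=(315933/320000 − 1/32·(0.987600+0.941900+0.907600))/(1+1/32) = 4357/5000 ≈ 0.871400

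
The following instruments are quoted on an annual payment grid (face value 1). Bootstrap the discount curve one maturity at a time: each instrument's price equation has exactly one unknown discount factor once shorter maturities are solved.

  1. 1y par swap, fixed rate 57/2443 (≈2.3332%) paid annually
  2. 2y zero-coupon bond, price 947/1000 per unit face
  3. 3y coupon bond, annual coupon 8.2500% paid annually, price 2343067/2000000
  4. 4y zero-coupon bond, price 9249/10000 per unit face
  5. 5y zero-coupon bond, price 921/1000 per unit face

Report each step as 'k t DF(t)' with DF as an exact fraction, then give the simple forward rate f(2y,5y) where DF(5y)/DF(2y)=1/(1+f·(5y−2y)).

1 1 2443/2500
2 2 947/1000
3 3 2339/2500
4 4 9249/10000
5 5 921/1000
f(2y,5y) = ((947/1000)/(921/1000) − 1)/(3) = 26/2763 ≈ 0.9410%

step 1 [1y] swap r/1=57/2443: DF=(1 − 57/2443·(0))/(1+57/2443) = 2443/2500 ≈ 0.977200
step 2 [2y] zero: DF = P = 947/1000 ≈ 0.947000
step 3 [3y] bond c/1=33/400: DF=(2343067/2000000 − 33/400·(0.977200+0.947000))/(1+33/400) = 2339/2500 ≈ 0.935600
step 4 [4y] zero: DF = P = 9249/10000 ≈ 0.924900
step 5 [5y] zero: DF = P = 921/1000 ≈ 0.921000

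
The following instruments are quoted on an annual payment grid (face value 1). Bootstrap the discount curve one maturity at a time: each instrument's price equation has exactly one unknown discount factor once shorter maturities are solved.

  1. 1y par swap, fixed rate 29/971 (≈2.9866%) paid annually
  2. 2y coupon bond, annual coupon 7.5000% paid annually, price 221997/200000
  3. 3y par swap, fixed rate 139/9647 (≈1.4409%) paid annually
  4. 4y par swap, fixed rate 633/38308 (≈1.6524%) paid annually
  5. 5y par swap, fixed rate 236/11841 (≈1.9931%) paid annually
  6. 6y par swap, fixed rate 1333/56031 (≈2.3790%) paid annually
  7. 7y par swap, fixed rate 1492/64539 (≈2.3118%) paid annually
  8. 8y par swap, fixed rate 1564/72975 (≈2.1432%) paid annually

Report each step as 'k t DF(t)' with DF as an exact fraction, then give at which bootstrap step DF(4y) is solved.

1 1 971/1000
2 2 603/625
3 3 9583/10000
4 4 9367/10000
5 5 566/625
6 6 8667/10000
7 7 2127/2500
8 8 2109/2500
DF(4y) is solved at step 4

step 1 [1y] swap r/1=29/971: DF=(1 − 29/971·(0))/(1+29/971) = 971/1000 ≈ 0.971000
step 2 [2y] bond c/1=3/40: DF=(221997/200000 − 3/40·(0.971000))/(1+3/40) = 603/625 ≈ 0.964800
step 3 [3y] swap r/1=139/9647: DF=(1 − 139/9647·(0.971000+0.964800))/(1+139/9647) = 9583/10000 ≈ 0.958300
step 4 [4y] swap r/1=633/38308: DF=(1 − 633/38308·(0.971000+0.964800+0.958300))/(1+633/38308) = 9367/10000 ≈ 0.936700
step 5 [5y] swap r/1=236/11841: DF=(1 − 236/11841·(0.971000+0.964800+0.958300+0.936700))/(1+236/11841) = 566/625 ≈ 0.905600
step 6 [6y] swap r/1=1333/56031: DF=(1 − 1333/56031·(0.971000+0.964800+0.958300+0.936700+0.905600))/(1+1333/56031) = 8667/10000 ≈ 0.866700
step 7 [7y] swap r/1=1492/64539: DF=(1 − 1492/64539·(0.971000+0.964800+0.958300+0.936700+0.905600+0.866700))/(1+1492/64539) = 2127/2500 ≈ 0.850800
step 8 [8y] swap r/1=1564/72975: DF=(1 − 1564/72975·(0.971000+0.964800+0.958300+0.936700+0.905600+0.866700+0.850800))/(1+1564/72975) = 2109/2500 ≈ 0.843600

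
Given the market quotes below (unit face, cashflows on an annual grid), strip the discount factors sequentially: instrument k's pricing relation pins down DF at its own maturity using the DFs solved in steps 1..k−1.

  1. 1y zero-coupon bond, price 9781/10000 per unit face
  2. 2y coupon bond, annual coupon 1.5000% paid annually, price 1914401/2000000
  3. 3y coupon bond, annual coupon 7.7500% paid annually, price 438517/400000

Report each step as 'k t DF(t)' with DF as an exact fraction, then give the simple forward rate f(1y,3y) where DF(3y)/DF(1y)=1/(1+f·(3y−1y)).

1 1 9781/10000
2 2 4643/5000
3 3 8803/10000
f(1y,3y) = ((9781/10000)/(8803/10000) − 1)/(2) = 489/8803 ≈ 5.5549%

step 1 [1y] zero: DF = P = 9781/10000 ≈ 0.978100
step 2 [2y] bond c/1=3/200: DF=(1914401/2000000 − 3/200·(0.978100))/(1+3/200) = 4643/5000 ≈ 0.928600
step 3 [3y] bond c/1=31/400: DF=(438517/400000 − 31/400·(0.978100+0.928600))/(1+31/400) = 8803/10000 ≈ 0.880300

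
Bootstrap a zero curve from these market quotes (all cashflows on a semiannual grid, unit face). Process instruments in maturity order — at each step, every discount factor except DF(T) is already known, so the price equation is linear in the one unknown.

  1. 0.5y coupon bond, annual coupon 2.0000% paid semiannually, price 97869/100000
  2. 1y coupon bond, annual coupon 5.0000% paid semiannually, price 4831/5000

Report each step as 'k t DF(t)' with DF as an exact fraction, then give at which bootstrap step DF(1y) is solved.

1 1/2 969/1000
2 1 919/1000
DF(1y) is solved at step 2

step 1 [0.5y] bond c/2=1/100: DF=(97869/100000 − 1/100·(0))/(1+1/100) = 969/1000 ≈ 0.969000
step 2 [1y] bond c/2=1/40: DF=(4831/5000 − 1/40·(0.969000))/(1+1/40) = 919/1000 ≈ 0.919000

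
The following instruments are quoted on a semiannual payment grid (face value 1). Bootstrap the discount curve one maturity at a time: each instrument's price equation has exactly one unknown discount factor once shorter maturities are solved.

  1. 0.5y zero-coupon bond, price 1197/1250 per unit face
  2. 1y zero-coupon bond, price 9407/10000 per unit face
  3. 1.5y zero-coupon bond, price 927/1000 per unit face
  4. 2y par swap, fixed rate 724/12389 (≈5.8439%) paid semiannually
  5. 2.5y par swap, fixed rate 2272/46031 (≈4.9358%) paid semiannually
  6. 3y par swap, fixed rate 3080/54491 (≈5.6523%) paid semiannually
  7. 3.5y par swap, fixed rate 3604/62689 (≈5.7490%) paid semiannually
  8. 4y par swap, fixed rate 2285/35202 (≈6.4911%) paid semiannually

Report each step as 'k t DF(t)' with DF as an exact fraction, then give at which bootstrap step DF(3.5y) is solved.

step 1 [0.5y] zero: DF = P = 1197/1250 ≈ 0.957600
step 2 [1y] zero: DF = P = 9407/10000 ≈ 0.940700
step 3 [1.5y] zero: DF = P = 927/1000 ≈ 0.927000
step 4 [2y] swap r/2=362/12389: DF=(1 − 362/12389·(0.957600+0.940700+0.927000))/(1+362/12389) = 4457/5000 ≈ 0.891400
step 5 [2.5y] swap r/2=1136/46031: DF=(1 − 1136/46031·(0.957600+0.940700+0.927000+0.891400))/(1+1136/46031) = 554/625 ≈ 0.886400
step 6 [3y] swap r/2=1540/54491: DF=(1 − 1540/54491·(0.957600+0.940700+0.927000+0.891400+0.886400))/(1+1540/54491) = 423/500 ≈ 0.846000
step 7 [3.5y] swap r/2=1802/62689: DF=(1 − 1802/62689·(0.957600+0.940700+0.927000+0.891400+0.886400+0.846000))/(1+1802/62689) = 4099/5000 ≈ 0.819800
step 8 [4y] swap r/2=2285/70404: DF=(1 − 2285/70404·(0.957600+0.940700+0.927000+0.891400+0.886400+0.846000+0.819800))/(1+2285/70404) = 1543/2000 ≈ 0.771500

1 1/2 1197/1250
2 1 9407/10000
3 3/2 927/1000
4 2 4457/5000
5 5/2 554/625
6 3 423/500
7 7/2 4099/5000
8 4 1543/2000
DF(3.5y) is solved at step 7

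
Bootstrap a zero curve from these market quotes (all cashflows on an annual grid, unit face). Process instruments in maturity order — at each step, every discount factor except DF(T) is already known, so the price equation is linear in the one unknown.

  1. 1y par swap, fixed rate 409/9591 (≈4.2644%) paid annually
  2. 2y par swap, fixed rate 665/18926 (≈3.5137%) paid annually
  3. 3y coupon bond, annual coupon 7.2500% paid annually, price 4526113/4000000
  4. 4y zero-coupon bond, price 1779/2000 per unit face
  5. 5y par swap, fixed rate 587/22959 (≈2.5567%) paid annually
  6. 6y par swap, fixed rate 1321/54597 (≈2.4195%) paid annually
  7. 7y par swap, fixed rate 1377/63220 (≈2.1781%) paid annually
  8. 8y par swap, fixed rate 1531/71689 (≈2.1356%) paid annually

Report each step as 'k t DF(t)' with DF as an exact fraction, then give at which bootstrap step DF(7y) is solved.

1 1 9591/10000
2 2 1867/2000
3 3 9271/10000
4 4 1779/2000
5 5 4413/5000
6 6 8679/10000
7 7 8623/10000
8 8 8469/10000
DF(7y) is solved at step 7

step 1 [1y] swap r/1=409/9591: DF=(1 − 409/9591·(0))/(1+409/9591) = 9591/10000 ≈ 0.959100
step 2 [2y] swap r/1=665/18926: DF=(1 − 665/18926·(0.959100))/(1+665/18926) = 1867/2000 ≈ 0.933500
step 3 [3y] bond c/1=29/400: DF=(4526113/4000000 − 29/400·(0.959100+0.933500))/(1+29/400) = 9271/10000 ≈ 0.927100
step 4 [4y] zero: DF = P = 1779/2000 ≈ 0.889500
step 5 [5y] swap r/1=587/22959: DF=(1 − 587/22959·(0.959100+0.933500+0.927100+0.889500))/(1+587/22959) = 4413/5000 ≈ 0.882600
step 6 [6y] swap r/1=1321/54597: DF=(1 − 1321/54597·(0.959100+0.933500+0.927100+0.889500+0.882600))/(1+1321/54597) = 8679/10000 ≈ 0.867900
step 7 [7y] swap r/1=1377/63220: DF=(1 − 1377/63220·(0.959100+0.933500+0.927100+0.889500+0.882600+0.867900))/(1+1377/63220) = 8623/10000 ≈ 0.862300
step 8 [8y] swap r/1=1531/71689: DF=(1 − 1531/71689·(0.959100+0.933500+0.927100+0.889500+0.882600+0.867900+0.862300))/(1+1531/71689) = 8469/10000 ≈ 0.846900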